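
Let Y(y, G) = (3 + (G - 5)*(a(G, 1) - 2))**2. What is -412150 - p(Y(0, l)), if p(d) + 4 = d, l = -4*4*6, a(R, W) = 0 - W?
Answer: -505782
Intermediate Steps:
a(R, W) = -W
l = -96 (l = -16*6 = -96)
Y(y, G) = (18 - 3*G)**2 (Y(y, G) = (3 + (G - 5)*(-1*1 - 2))**2 = (3 + (-5 + G)*(-1 - 2))**2 = (3 + (-5 + G)*(-3))**2 = (3 + (15 - 3*G))**2 = (18 - 3*G)**2)
p(d) = -4 + d
-412150 - p(Y(0, l)) = -412150 - (-4 + 9*(-6 - 96)**2) = -412150 - (-4 + 9*(-102)**2) = -412150 - (-4 + 9*10404) = -412150 - (-4 + 93636) = -412150 - 1*93632 = -412150 - 93632 = -505782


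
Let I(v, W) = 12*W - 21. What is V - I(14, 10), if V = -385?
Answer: -484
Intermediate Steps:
I(v, W) = -21 + 12*W
V - I(14, 10) = -385 - (-21 + 12*10) = -385 - (-21 + 120) = -385 - 1*99 = -385 - 99 = -484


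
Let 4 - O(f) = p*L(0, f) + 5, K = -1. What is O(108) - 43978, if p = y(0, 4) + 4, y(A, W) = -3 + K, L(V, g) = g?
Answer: -43979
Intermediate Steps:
y(A, W) = -4 (y(A, W) = -3 - 1 = -4)
p = 0 (p = -4 + 4 = 0)
O(f) = -1 (O(f) = 4 - (0*f + 5) = 4 - (0 + 5) = 4 - 1*5 = 4 - 5 = -1)
O(108) - 43978 = -1 - 43978 = -43979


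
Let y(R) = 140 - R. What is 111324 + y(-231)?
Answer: 111695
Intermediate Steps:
111324 + y(-231) = 111324 + (140 - 1*(-231)) = 111324 + (140 + 231) = 111324 + 371 = 111695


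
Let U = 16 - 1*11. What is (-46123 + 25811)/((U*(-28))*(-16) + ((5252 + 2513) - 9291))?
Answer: -10156/357 ≈ -28.448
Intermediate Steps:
U = 5 (U = 16 - 11 = 5)
(-46123 + 25811)/((U*(-28))*(-16) + ((5252 + 2513) - 9291)) = (-46123 + 25811)/((5*(-28))*(-16) + ((5252 + 2513) - 9291)) = -20312/(-140*(-16) + (7765 - 9291)) = -20312/(2240 - 1526) = -20312/714 = -20312*1/714 = -10156/357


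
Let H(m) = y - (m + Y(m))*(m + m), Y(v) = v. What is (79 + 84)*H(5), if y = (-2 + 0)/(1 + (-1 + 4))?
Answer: -32763/2 ≈ -16382.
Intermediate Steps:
y = -½ (y = -2/(1 + 3) = -2/4 = -2*¼ = -½ ≈ -0.50000)
H(m) = -½ - 4*m² (H(m) = -½ - (m + m)*(m + m) = -½ - 2*m*2*m = -½ - 4*m²)
(79 + 84)*H(5) = (79 + 84)*(-½ - 4*5²) = 163*(-½ - 4*25) = 163*(-½ - 100) = 163*(-201/2) = -32763/2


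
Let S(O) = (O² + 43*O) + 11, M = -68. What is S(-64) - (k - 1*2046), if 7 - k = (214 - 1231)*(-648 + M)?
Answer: 731566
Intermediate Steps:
k = -728165 (k = 7 - (214 - 1231)*(-648 - 68) = 7 - (-1017)*(-716) = 7 - 1*728172 = 7 - 728172 = -728165)
S(O) = 11 + O² + 43*O
S(-64) - (k - 1*2046) = (11 + (-64)² + 43*(-64)) - (-728165 - 1*2046) = (11 + 4096 - 2752) - (-728165 - 2046) = 1355 - 1*(-730211) = 1355 + 730211 = 731566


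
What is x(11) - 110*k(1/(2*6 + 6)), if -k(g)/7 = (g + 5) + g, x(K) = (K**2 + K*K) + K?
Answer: 37697/9 ≈ 4188.6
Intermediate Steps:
x(K) = K + 2*K**2 (x(K) = (K**2 + K**2) + K = 2*K**2 + K = K + 2*K**2)
k(g) = -35 - 14*g (k(g) = -7*((g + 5) + g) = -7*((5 + g) + g) = -7*(5 + 2*g) = -35 - 14*g)
x(11) - 110*k(1/(2*6 + 6)) = 11*(1 + 2*11) - 110*(-35 - 14/(2*6 + 6)) = 11*(1 + 22) - 110*(-35 - 14/(12 + 6)) = 11*23 - 110*(-35 - 14/18) = 253 - 110*(-35 - 14*1/18) = 253 - 110*(-35 - 7/9) = 253 - 110*(-322/9) = 253 + 35420/9 = 37697/9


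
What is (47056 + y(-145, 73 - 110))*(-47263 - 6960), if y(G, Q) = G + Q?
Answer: -2541648902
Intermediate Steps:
(47056 + y(-145, 73 - 110))*(-47263 - 6960) = (47056 + (-145 + (73 - 110)))*(-47263 - 6960) = (47056 + (-145 - 37))*(-54223) = (47056 - 182)*(-54223) = 46874*(-54223) = -2541648902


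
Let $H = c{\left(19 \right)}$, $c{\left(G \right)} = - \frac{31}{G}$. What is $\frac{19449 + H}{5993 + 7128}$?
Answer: $\frac{369500}{249299} \approx 1.4822$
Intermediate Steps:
$H = - \frac{31}{19} \approx -1.6316$
$\frac{19449 + H}{5993 + 7128} = \frac{19449 - \frac{31}{19}}{5993 + 7128} = \frac{369500}{19 \cdot 13121} = \frac{369500}{19} \cdot \frac{1}{13121} = \frac{369500}{249299}$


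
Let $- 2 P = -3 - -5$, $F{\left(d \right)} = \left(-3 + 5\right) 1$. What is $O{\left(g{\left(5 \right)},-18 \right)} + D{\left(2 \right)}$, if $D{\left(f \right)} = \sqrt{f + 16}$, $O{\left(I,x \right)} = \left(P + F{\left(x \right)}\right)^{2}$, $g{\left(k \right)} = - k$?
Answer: $1 + 3 \sqrt{2} \approx 5.2426$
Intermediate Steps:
$F{\left(d \right)} = 2$ ($F{\left(d \right)} = 2 \cdot 1 = 2$)
$P = -1$ ($P = - \frac{-3 - -5}{2} = - \frac{-3 + 5}{2} = \left(- \frac{1}{2}\right) 2 = -1$)
$O{\left(I,x \right)} = 1$ ($O{\left(I,x \right)} = \left(-1 + 2\right)^{2} = 1^{2} = 1$)
$D{\left(f \right)} = \sqrt{16 + f}$
$O{\left(g{\left(5 \right)},-18 \right)} + D{\left(2 \right)} = 1 + \sqrt{16 + 2} = 1 + \sqrt{18} = 1 + 3 \sqrt{2}$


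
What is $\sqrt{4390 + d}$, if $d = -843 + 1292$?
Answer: $\sqrt{4839} \approx 69.563$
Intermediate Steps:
$d = 449$
$\sqrt{4390 + d} = \sqrt{4390 + 449} = \sqrt{4839}$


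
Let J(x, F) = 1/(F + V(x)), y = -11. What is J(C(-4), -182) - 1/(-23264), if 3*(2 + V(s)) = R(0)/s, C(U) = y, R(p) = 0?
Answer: -2885/535072 ≈ -0.0053918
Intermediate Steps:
C(U) = -11
V(s) = -2 (V(s) = -2 + (0/s)/3 = -2 + (1/3)*0 = -2 + 0 = -2)
J(x, F) = 1/(-2 + F) (J(x, F) = 1/(F - 2) = 1/(-2 + F))
J(C(-4), -182) - 1/(-23264) = 1/(-2 - 182) - 1/(-23264) = 1/(-184) - 1*(-1/23264) = -1/184 + 1/23264 = -2885/535072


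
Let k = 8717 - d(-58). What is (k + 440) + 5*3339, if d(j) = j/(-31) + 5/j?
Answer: 46478687/1798 ≈ 25850.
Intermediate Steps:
d(j) = 5/j - j/31 (d(j) = j*(-1/31) + 5/j = -j/31 + 5/j = 5/j - j/31)
k = 15669957/1798 (k = 8717 - (5/(-58) - 1/31*(-58)) = 8717 - (5*(-1/58) + 58/31) = 8717 - (-5/58 + 58/31) = 8717 - 1*3209/1798 = 8717 - 3209/1798 = 15669957/1798 ≈ 8715.2)
(k + 440) + 5*3339 = (15669957/1798 + 440) + 5*3339 = 16461077/1798 + 16695 = 46478687/1798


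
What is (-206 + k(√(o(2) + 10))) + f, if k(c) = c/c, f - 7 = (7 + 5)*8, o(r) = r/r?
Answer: -102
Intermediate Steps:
o(r) = 1
f = 103 (f = 7 + (7 + 5)*8 = 7 + 12*8 = 7 + 96 = 103)
k(c) = 1
(-206 + k(√(o(2) + 10))) + f = (-206 + 1) + 103 = -205 + 103 = -102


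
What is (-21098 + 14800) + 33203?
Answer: 26905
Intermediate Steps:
(-21098 + 14800) + 33203 = -6298 + 33203 = 26905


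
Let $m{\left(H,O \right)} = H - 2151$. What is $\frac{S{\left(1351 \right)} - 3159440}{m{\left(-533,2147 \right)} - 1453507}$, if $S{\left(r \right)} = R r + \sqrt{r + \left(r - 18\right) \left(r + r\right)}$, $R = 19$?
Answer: $\frac{3133771}{1456191} - \frac{7 \sqrt{73533}}{1456191} \approx 2.1507$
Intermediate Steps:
$m{\left(H,O \right)} = -2151 + H$
$S{\left(r \right)} = \sqrt{r + 2 r \left(-18 + r\right)} + 19 r$ ($S{\left(r \right)} = 19 r + \sqrt{r + \left(r - 18\right) \left(r + r\right)} = 19 r + \sqrt{r + \left(-18 + r\right) 2 r} = 19 r + \sqrt{r + 2 r \left(-18 + r\right)} = \sqrt{r + 2 r \left(-18 + r\right)} + 19 r$)
$\frac{S{\left(1351 \right)} - 3159440}{m{\left(-533,2147 \right)} - 1453507} = \frac{\left(\sqrt{1351 \left(-35 + 2 \cdot 1351\right)} + 19 \cdot 1351\right) - 3159440}{\left(-2151 - 533\right) - 1453507} = \frac{\left(\sqrt{1351 \left(-35 + 2702\right)} + 25669\right) - 3159440}{-2684 - 1453507} = \frac{\left(\sqrt{1351 \cdot 2667} + 25669\right) - 3159440}{-1456191} = \left(\left(\sqrt{3603117} + 25669\right) - 3159440\right) \left(- \frac{1}{1456191}\right) = \left(\left(7 \sqrt{73533} + 25669\right) - 3159440\right) \left(- \frac{1}{1456191}\right) = \left(\left(25669 + 7 \sqrt{73533}\right) - 3159440\right) \left(- \frac{1}{1456191}\right) = \left(-3133771 + 7 \sqrt{73533}\right) \left(- \frac{1}{1456191}\right) = \frac{3133771}{1456191} - \frac{7 \sqrt{73533}}{1456191}$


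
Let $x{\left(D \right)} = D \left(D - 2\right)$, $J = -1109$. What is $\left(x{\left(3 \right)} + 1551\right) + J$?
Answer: $445$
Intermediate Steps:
$x{\left(D \right)} = D \left(-2 + D\right)$
$\left(x{\left(3 \right)} + 1551\right) + J = \left(3 \left(-2 + 3\right) + 1551\right) - 1109 = \left(3 \cdot 1 + 1551\right) - 1109 = \left(3 + 1551\right) - 1109 = 1554 - 1109 = 445$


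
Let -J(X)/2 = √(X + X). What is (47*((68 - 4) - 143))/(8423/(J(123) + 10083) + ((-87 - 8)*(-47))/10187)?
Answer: -6236811855277153731/2139417889579877 + 3245520541712431*√246/8557671558319508 ≈ -2909.2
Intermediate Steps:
J(X) = -2*√2*√X (J(X) = -2*√(X + X) = -2*√2*√X)
(47*((68 - 4) - 143))/(8423/(J(123) + 10083) + ((-87 - 8)*(-47))/10187) = (47*((68 - 4) - 143))/(8423/(-2*√2*√123 + 10083) + ((-87 - 8)*(-47))/10187) = (47*(64 - 143))/(8423/(-2*√246 + 10083) - 95*(-47)*(1/10187)) = (47*(-79))/(8423/(10083 - 2*√246) + 4465*(1/10187)) = -3713/(8423/(10083 - 2*√246) + 4465/10187) = -3713/(4465/10187 + 8423/(10083 - 2*√246))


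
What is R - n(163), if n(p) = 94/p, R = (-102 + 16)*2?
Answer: -28130/163 ≈ -172.58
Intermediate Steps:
R = -172 (R = -86*2 = -172)
R - n(163) = -172 - 94/163 = -28130/163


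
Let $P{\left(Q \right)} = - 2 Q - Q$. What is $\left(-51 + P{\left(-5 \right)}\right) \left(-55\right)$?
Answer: $1980$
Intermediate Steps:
$P{\left(Q \right)} = - 3 Q$
$\left(-51 + P{\left(-5 \right)}\right) \left(-55\right) = \left(-51 - -15\right) \left(-55\right) = \left(-51 + 15\right) \left(-55\right) = \left(-36\right) \left(-55\right) = 1980$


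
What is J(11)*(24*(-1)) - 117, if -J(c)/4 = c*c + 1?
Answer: 11595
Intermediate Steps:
J(c) = -4 - 4*c² (J(c) = -4*(c*c + 1) = -4*(c² + 1) = -4*(1 + c²) = -4 - 4*c²)
J(11)*(24*(-1)) - 117 = (-4 - 4*11²)*(24*(-1)) - 117 = (-4 - 4*121)*(-24) - 117 = (-4 - 484)*(-24) - 117 = -488*(-24) - 117 = 11712 - 117 = 11595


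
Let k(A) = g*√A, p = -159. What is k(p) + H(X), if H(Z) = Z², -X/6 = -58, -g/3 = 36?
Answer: 121104 - 108*I*√159 ≈ 1.211e+5 - 1361.8*I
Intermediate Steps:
g = -108 (g = -3*36 = -108)
X = 348 (X = -6*(-58) = 348)
k(A) = -108*√A
k(p) + H(X) = -108*I*√159 + 348² = -108*I*√159 + 121104 = 121104 - 108*I*√159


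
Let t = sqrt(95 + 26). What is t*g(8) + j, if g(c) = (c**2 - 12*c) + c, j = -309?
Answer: -573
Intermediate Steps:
t = 11 (t = sqrt(121) = 11)
g(c) = c**2 - 11*c
t*g(8) + j = 11*(8*(-11 + 8)) - 309 = 11*(8*(-3)) - 309 = 11*(-24) - 309 = -264 - 309 = -573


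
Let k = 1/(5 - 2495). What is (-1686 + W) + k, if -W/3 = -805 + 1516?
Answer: -9509311/2490 ≈ -3819.0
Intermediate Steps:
k = -1/2490 (k = 1/(-2490) = -1/2490 ≈ -0.00040161)
W = -2133 (W = -3*(-805 + 1516) = -3*711 = -2133)
(-1686 + W) + k = (-1686 - 2133) - 1/2490 = -3819 - 1/2490 = -9509311/2490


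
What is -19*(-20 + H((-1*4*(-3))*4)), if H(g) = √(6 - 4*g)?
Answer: 380 - 19*I*√186 ≈ 380.0 - 259.13*I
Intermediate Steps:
-19*(-20 + H((-1*4*(-3))*4)) = -19*(-20 + √(6 - 4*-1*4*(-3)*4)) = -19*(-20 + √(6 - 4*(-4*(-3))*4)) = -19*(-20 + √(6 - 48*4)) = -19*(-20 + √(6 - 4*48)) = -19*(-20 + √(6 - 192)) = -19*(-20 + √(-186)) = -19*(-20 + I*√186) = 380 - 19*I*√186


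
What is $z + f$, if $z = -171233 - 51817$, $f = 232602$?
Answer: $9552$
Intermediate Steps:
$z = -223050$ ($z = -171233 - 51817 = -223050$)
$z + f = -223050 + 232602 = 9552$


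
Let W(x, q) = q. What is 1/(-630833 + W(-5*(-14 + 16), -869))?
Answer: -1/631702 ≈ -1.5830e-6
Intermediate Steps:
1/(-630833 + W(-5*(-14 + 16), -869)) = 1/(-630833 - 869) = 1/(-631702) = -1/631702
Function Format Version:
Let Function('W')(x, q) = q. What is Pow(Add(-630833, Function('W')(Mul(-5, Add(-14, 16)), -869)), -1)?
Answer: Rational(-1, 631702) ≈ -1.5830e-6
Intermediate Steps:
Pow(Add(-630833, Function('W')(Mul(-5, Add(-14, 16)), -869)), -1) = Pow(Add(-630833, -869), -1) = Pow(-631702, -1) = Rational(-1, 631702)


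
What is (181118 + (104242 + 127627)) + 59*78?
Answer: 417589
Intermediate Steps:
(181118 + (104242 + 127627)) + 59*78 = (181118 + 231869) + 4602 = 412987 + 4602 = 417589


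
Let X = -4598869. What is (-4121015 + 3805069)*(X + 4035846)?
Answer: 177884864758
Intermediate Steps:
(-4121015 + 3805069)*(X + 4035846) = (-4121015 + 3805069)*(-4598869 + 4035846) = -315946*(-563023) = 177884864758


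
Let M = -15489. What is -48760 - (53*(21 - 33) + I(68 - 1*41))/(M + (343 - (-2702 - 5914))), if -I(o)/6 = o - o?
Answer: -159201718/3265 ≈ -48760.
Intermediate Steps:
I(o) = 0 (I(o) = -6*(o - o) = -6*0 = 0)
-48760 - (53*(21 - 33) + I(68 - 1*41))/(M + (343 - (-2702 - 5914))) = -48760 - (53*(21 - 33) + 0)/(-15489 + (343 - (-2702 - 5914))) = -48760 - (53*(-12) + 0)/(-15489 + (343 - 1*(-8616))) = -48760 - (-636 + 0)/(-15489 + (343 + 8616)) = -48760 - (-636)/(-15489 + 8959) = -48760 - (-636)/(-6530) = -48760 - (-636)*(-1)/6530 = -48760 - 1*318/3265 = -48760 - 318/3265 = -159201718/3265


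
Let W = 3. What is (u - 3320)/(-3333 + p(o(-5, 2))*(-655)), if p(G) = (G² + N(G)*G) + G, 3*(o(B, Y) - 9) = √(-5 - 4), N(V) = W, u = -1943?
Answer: 417424319/6498200069 - 75839830*I/6498200069 ≈ 0.064237 - 0.011671*I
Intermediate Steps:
N(V) = 3
o(B, Y) = 9 + I (o(B, Y) = 9 + √(-5 - 4)/3 = 9 + √(-9)/3 = 9 + (3*I)/3 = 9 + I)
p(G) = G² + 4*G (p(G) = (G² + 3*G) + G = G² + 4*G)
(u - 3320)/(-3333 + p(o(-5, 2))*(-655)) = (-1943 - 3320)/(-3333 + ((9 + I)*(4 + (9 + I)))*(-655)) = -5263/(-3333 + ((9 + I)*(13 + I))*(-655)) = -5263/(-3333 - 655*(9 + I)*(13 + I))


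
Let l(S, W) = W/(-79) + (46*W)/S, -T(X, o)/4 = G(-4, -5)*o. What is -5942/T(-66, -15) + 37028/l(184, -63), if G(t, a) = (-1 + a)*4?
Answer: -186901613/75600 ≈ -2472.2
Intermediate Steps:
G(t, a) = -4 + 4*a
T(X, o) = 96*o (T(X, o) = -4*(-4 + 4*(-5))*o = -4*(-4 - 20)*o = -(-96)*o = 96*o)
l(S, W) = -W/79 + 46*W/S (l(S, W) = W*(-1/79) + 46*W/S = -W/79 + 46*W/S)
-5942/T(-66, -15) + 37028/l(184, -63) = -5942/(96*(-15)) + 37028/(((1/79)*(-63)*(3634 - 1*184)/184)) = -5942/(-1440) + 37028/(((1/79)*(-63)*(1/184)*(3634 - 184))) = -5942*(-1/1440) + 37028/(((1/79)*(-63)*(1/184)*3450)) = 2971/720 + 37028/(-4725/316) = 2971/720 + 37028*(-316/4725) = 2971/720 - 11700848/4725 = -186901613/75600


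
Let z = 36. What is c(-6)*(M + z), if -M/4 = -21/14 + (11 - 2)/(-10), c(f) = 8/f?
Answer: -304/5 ≈ -60.800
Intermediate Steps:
M = 48/5 (M = -4*(-21/14 + (11 - 2)/(-10)) = -4*(-21*1/14 + 9*(-⅒)) = -4*(-3/2 - 9/10) = -4*(-12/5) = 48/5 ≈ 9.6000)
c(-6)*(M + z) = (8/(-6))*(48/5 + 36) = (8*(-⅙))*(228/5) = -4/3*228/5 = -304/5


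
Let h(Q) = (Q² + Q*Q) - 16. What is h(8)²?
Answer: 12544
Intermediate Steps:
h(Q) = -16 + 2*Q² (h(Q) = (Q² + Q²) - 16 = 2*Q² - 16 = -16 + 2*Q²)
h(8)² = (-16 + 2*8²)² = (-16 + 2*64)² = (-16 + 128)² = 112² = 12544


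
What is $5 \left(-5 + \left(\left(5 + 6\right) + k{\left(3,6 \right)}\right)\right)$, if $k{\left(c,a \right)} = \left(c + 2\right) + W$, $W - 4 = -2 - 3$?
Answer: $50$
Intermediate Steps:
$W = -1$ ($W = 4 - 5 = -1$)
$k{\left(c,a \right)} = 1 + c$ ($k{\left(c,a \right)} = \left(c + 2\right) - 1 = \left(2 + c\right) - 1 = 1 + c$)
$5 \left(-5 + \left(\left(5 + 6\right) + k{\left(3,6 \right)}\right)\right) = 5 \left(-5 + \left(\left(5 + 6\right) + \left(1 + 3\right)\right)\right) = 5 \left(-5 + \left(11 + 4\right)\right) = 5 \left(-5 + 15\right) = 5 \cdot 10 = 50$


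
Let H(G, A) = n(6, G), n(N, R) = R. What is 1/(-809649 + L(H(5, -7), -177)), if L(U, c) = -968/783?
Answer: -783/633956135 ≈ -1.2351e-6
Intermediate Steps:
H(G, A) = G
L(U, c) = -968/783 (L(U, c) = -968*1/783 = -968/783)
1/(-809649 + L(H(5, -7), -177)) = 1/(-809649 - 968/783) = 1/(-633956135/783) = -783/633956135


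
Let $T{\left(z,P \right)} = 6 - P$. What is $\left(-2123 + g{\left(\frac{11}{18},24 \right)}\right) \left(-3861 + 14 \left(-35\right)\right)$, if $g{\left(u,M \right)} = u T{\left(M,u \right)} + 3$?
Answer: $\frac{2983972363}{324} \approx 9.2098 \cdot 10^{6}$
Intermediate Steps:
$g{\left(u,M \right)} = 3 + u \left(6 - u\right)$ ($g{\left(u,M \right)} = u \left(6 - u\right) + 3 = 3 + u \left(6 - u\right)$)
$\left(-2123 + g{\left(\frac{11}{18},24 \right)}\right) \left(-3861 + 14 \left(-35\right)\right) = \left(-2123 - \left(-3 + \frac{11}{18} \left(-6 + \frac{11}{18}\right)\right)\right) \left(-3861 + 14 \left(-35\right)\right) = \left(-2123 - \left(-3 + 11 \cdot \frac{1}{18} \left(-6 + 11 \cdot \frac{1}{18}\right)\right)\right) \left(-3861 - 490\right) = \left(-2123 - \left(-3 + \frac{11 \left(-6 + \frac{11}{18}\right)}{18}\right)\right) \left(-4351\right) = \left(-2123 - \left(-3 + \frac{11}{18} \left(- \frac{97}{18}\right)\right)\right) \left(-4351\right) = \left(-2123 + \left(3 + \frac{1067}{324}\right)\right) \left(-4351\right) = \left(-2123 + \frac{2039}{324}\right) \left(-4351\right) = \left(- \frac{685813}{324}\right) \left(-4351\right) = \frac{2983972363}{324}$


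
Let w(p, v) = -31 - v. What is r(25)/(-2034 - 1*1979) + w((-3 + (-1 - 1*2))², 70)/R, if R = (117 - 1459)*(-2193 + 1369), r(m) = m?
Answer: -28050513/4437607504 ≈ -0.0063211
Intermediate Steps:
R = 1105808 (R = -1342*(-824) = 1105808)
r(25)/(-2034 - 1*1979) + w((-3 + (-1 - 1*2))², 70)/R = 25/(-2034 - 1*1979) + (-31 - 1*70)/1105808 = 25/(-2034 - 1979) + (-31 - 70)*(1/1105808) = 25/(-4013) - 101*1/1105808 = 25*(-1/4013) - 101/1105808 = -25/4013 - 101/1105808 = -28050513/4437607504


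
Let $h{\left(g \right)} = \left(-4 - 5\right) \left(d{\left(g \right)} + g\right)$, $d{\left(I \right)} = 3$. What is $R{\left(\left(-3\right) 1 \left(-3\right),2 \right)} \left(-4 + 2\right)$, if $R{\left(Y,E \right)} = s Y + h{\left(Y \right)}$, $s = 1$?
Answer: $198$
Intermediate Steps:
$h{\left(g \right)} = -27 - 9 g$ ($h{\left(g \right)} = \left(-4 - 5\right) \left(3 + g\right) = - 9 \left(3 + g\right) = -27 - 9 g$)
$R{\left(Y,E \right)} = -27 - 8 Y$ ($R{\left(Y,E \right)} = 1 Y - \left(27 + 9 Y\right) = Y - \left(27 + 9 Y\right) = -27 - 8 Y$)
$R{\left(\left(-3\right) 1 \left(-3\right),2 \right)} \left(-4 + 2\right) = \left(-27 - 8 \left(-3\right) 1 \left(-3\right)\right) \left(-4 + 2\right) = \left(-27 - 8 \left(\left(-3\right) \left(-3\right)\right)\right) \left(-2\right) = \left(-27 - 72\right) \left(-2\right) = \left(-99\right) \left(-2\right) = 198$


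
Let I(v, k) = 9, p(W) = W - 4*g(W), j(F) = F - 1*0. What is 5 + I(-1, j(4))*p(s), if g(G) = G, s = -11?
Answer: 302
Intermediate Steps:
j(F) = F (j(F) = F + 0 = F)
p(W) = -3*W (p(W) = W - 4*W = -3*W)
5 + I(-1, j(4))*p(s) = 5 + 9*(-3*(-11)) = 5 + 9*33 = 5 + 297 = 302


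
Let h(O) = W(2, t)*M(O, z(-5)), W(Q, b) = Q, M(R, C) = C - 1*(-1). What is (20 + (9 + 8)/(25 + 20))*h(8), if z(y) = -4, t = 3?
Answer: -1834/15 ≈ -122.27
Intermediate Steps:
M(R, C) = 1 + C (M(R, C) = C + 1 = 1 + C)
h(O) = -6 (h(O) = 2*(1 - 4) = 2*(-3) = -6)
(20 + (9 + 8)/(25 + 20))*h(8) = (20 + (9 + 8)/(25 + 20))*(-6) = (20 + 17/45)*(-6) = (917/45)*(-6) = -1834/15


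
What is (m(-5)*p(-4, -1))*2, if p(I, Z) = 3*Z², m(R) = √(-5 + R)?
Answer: 6*I*√10 ≈ 18.974*I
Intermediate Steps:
(m(-5)*p(-4, -1))*2 = (√(-5 - 5)*(3*(-1)²))*2 = (√(-10)*(3*1))*2 = ((I*√10)*3)*2 = (3*I*√10)*2 = 6*I*√10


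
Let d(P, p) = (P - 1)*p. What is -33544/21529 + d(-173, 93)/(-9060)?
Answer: 7412273/32508790 ≈ 0.22801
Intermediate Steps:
d(P, p) = p*(-1 + P) (d(P, p) = (-1 + P)*p = p*(-1 + P))
-33544/21529 + d(-173, 93)/(-9060) = -33544/21529 + (93*(-1 - 173))/(-9060) = -33544*1/21529 + (93*(-174))*(-1/9060) = -33544/21529 - 16182*(-1/9060) = -33544/21529 + 2697/1510 = 7412273/32508790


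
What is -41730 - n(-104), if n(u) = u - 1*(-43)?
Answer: -41669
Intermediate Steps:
n(u) = 43 + u (n(u) = u + 43 = 43 + u)
-41730 - n(-104) = -41730 - (43 - 104) = -41730 - 1*(-61) = -41730 + 61 = -41669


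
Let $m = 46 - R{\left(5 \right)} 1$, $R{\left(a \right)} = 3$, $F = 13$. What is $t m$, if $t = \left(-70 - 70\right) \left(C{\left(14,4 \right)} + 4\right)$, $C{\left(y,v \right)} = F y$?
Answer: $-1119720$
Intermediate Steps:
$C{\left(y,v \right)} = 13 y$
$t = -26040$ ($t = \left(-70 - 70\right) \left(13 \cdot 14 + 4\right) = - 140 \left(182 + 4\right) = \left(-140\right) 186 = -26040$)
$m = 43$ ($m = 46 - 3 \cdot 1 = 46 - 3 = 43$)
$t m = \left(-26040\right) 43 = -1119720$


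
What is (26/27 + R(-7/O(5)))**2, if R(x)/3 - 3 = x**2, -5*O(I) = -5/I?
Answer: 9899056036/729 ≈ 1.3579e+7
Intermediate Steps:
O(I) = 1/I (O(I) = -(-1)/I = 1/I)
R(x) = 9 + 3*x**2
(26/27 + R(-7/O(5)))**2 = (26/27 + (9 + 3*(-7/(1/5))**2))**2 = (26*(1/27) + (9 + 3*(-7/1/5)**2))**2 = (26/27 + (9 + 3*(-7*5)**2))**2 = (26/27 + (9 + 3*(-35)**2))**2 = (26/27 + (9 + 3*1225))**2 = (26/27 + (9 + 3675))**2 = (26/27 + 3684)**2 = (99494/27)**2 = 9899056036/729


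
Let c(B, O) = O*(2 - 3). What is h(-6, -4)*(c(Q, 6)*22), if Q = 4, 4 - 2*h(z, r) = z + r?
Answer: -924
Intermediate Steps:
h(z, r) = 2 - r/2 - z/2 (h(z, r) = 2 - (z + r)/2 = 2 - (r + z)/2 = 2 + (-r/2 - z/2) = 2 - r/2 - z/2)
c(B, O) = -O (c(B, O) = O*(-1) = -O)
h(-6, -4)*(c(Q, 6)*22) = (2 - 1/2*(-4) - 1/2*(-6))*(-1*6*22) = (2 + 2 + 3)*(-6*22) = 7*(-132) = -924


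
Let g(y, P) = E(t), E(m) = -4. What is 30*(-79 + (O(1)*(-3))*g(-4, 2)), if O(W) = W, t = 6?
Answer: -2010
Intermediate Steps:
g(y, P) = -4
30*(-79 + (O(1)*(-3))*g(-4, 2)) = 30*(-79 + (1*(-3))*(-4)) = 30*(-79 - 3*(-4)) = 30*(-79 + 12) = 30*(-67) = -2010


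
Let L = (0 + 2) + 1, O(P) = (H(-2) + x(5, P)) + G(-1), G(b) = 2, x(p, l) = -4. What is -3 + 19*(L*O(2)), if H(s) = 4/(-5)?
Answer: -813/5 ≈ -162.60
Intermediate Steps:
H(s) = -⅘ (H(s) = 4*(-⅕) = -⅘)
O(P) = -14/5 (O(P) = (-⅘ - 4) + 2 = -24/5 + 2 = -14/5)
L = 3 (L = 2 + 1 = 3)
-3 + 19*(L*O(2)) = -3 + 19*(3*(-14/5)) = -3 + 19*(-42/5) = -3 - 798/5 = -813/5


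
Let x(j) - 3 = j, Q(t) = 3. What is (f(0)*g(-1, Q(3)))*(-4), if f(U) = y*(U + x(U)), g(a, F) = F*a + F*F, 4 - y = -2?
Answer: -432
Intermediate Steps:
y = 6 (y = 4 - 1*(-2) = 4 + 2 = 6)
x(j) = 3 + j
g(a, F) = F² + F*a (g(a, F) = F*a + F² = F² + F*a)
f(U) = 18 + 12*U (f(U) = 6*(U + (3 + U)) = 6*(3 + 2*U) = 18 + 12*U)
(f(0)*g(-1, Q(3)))*(-4) = ((18 + 12*0)*(3*(3 - 1)))*(-4) = ((18 + 0)*(3*2))*(-4) = (18*6)*(-4) = 108*(-4) = -432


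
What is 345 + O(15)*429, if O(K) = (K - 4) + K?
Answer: 11499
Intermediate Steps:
O(K) = -4 + 2*K (O(K) = (-4 + K) + K = -4 + 2*K)
345 + O(15)*429 = 345 + (-4 + 2*15)*429 = 345 + (-4 + 30)*429 = 345 + 26*429 = 345 + 11154 = 11499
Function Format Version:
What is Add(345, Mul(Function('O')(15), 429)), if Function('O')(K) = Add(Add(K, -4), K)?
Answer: 11499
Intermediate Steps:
Function('O')(K) = Add(-4, Mul(2, K)) (Function('O')(K) = Add(Add(-4, K), K) = Add(-4, Mul(2, K)))
Add(345, Mul(Function('O')(15), 429)) = Add(345, Mul(Add(-4, Mul(2, 15)), 429)) = Add(345, Mul(Add(-4, 30), 429)) = Add(345, Mul(26, 429)) = Add(345, 11154) = 11499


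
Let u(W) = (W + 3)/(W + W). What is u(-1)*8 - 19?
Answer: -27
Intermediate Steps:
u(W) = (3 + W)/(2*W) (u(W) = (3 + W)/((2*W)) = (3 + W)*(1/(2*W)) = (3 + W)/(2*W))
u(-1)*8 - 19 = ((½)*(3 - 1)/(-1))*8 - 19 = ((½)*(-1)*2)*8 - 19 = -1*8 - 19 = -8 - 19 = -27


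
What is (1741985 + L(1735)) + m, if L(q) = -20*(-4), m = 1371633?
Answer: 3113698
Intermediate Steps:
L(q) = 80
(1741985 + L(1735)) + m = (1741985 + 80) + 1371633 = 1742065 + 1371633 = 3113698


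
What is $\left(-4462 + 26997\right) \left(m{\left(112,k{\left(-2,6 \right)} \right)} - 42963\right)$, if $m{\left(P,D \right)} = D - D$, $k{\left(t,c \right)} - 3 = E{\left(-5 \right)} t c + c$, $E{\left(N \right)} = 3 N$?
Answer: $-968171205$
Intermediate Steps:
$k{\left(t,c \right)} = 3 + c - 15 c t$ ($k{\left(t,c \right)} = 3 + \left(3 \left(-5\right) t c + c\right) = 3 + \left(- 15 t c + c\right) = 3 - \left(- c + 15 c t\right) = 3 + c - 15 c t$)
$m{\left(P,D \right)} = 0$
$\left(-4462 + 26997\right) \left(m{\left(112,k{\left(-2,6 \right)} \right)} - 42963\right) = \left(-4462 + 26997\right) \left(0 - 42963\right) = 22535 \left(-42963\right) = -968171205$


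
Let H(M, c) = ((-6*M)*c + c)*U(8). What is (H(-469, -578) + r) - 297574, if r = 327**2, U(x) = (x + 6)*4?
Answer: -91306565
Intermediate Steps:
U(x) = 24 + 4*x (U(x) = (6 + x)*4 = 24 + 4*x)
r = 106929
H(M, c) = 56*c - 336*M*c (H(M, c) = ((-6*M)*c + c)*(24 + 4*8) = (-6*M*c + c)*(24 + 32) = (c - 6*M*c)*56 = 56*c - 336*M*c)
(H(-469, -578) + r) - 297574 = (56*(-578)*(1 - 6*(-469)) + 106929) - 297574 = (56*(-578)*(1 + 2814) + 106929) - 297574 = (56*(-578)*2815 + 106929) - 297574 = (-91115920 + 106929) - 297574 = -91008991 - 297574 = -91306565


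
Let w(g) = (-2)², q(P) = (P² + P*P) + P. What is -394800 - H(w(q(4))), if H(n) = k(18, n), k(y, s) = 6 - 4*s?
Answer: -394790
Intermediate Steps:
q(P) = P + 2*P² (q(P) = (P² + P²) + P = 2*P² + P = P + 2*P²)
w(g) = 4
H(n) = 6 - 4*n
-394800 - H(w(q(4))) = -394800 - (6 - 4*4) = -394800 - (6 - 16) = -394800 - 1*(-10) = -394800 + 10 = -394790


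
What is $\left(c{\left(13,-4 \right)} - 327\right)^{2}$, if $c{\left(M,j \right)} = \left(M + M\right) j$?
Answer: $185761$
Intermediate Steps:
$c{\left(M,j \right)} = 2 M j$
$\left(c{\left(13,-4 \right)} - 327\right)^{2} = \left(2 \cdot 13 \left(-4\right) - 327\right)^{2} = \left(-104 - 327\right)^{2} = \left(-431\right)^{2} = 185761$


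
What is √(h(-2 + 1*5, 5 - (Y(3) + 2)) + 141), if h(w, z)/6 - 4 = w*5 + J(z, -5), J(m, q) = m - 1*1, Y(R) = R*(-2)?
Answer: √303 ≈ 17.407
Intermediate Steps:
Y(R) = -2*R
J(m, q) = -1 + m (J(m, q) = m - 1 = -1 + m)
h(w, z) = 18 + 6*z + 30*w (h(w, z) = 24 + 6*(w*5 + (-1 + z)) = 24 + 6*(5*w + (-1 + z)) = 24 + 6*(-1 + z + 5*w) = 24 + (-6 + 6*z + 30*w) = 18 + 6*z + 30*w)
√(h(-2 + 1*5, 5 - (Y(3) + 2)) + 141) = √((18 + 6*(5 - (-2*3 + 2)) + 30*(-2 + 1*5)) + 141) = √((18 + 6*(5 - (-6 + 2)) + 30*(-2 + 5)) + 141) = √((18 + 6*(5 - 1*(-4)) + 30*3) + 141) = √((18 + 6*(5 + 4) + 90) + 141) = √((18 + 6*9 + 90) + 141) = √((18 + 54 + 90) + 141) = √(162 + 141) = √303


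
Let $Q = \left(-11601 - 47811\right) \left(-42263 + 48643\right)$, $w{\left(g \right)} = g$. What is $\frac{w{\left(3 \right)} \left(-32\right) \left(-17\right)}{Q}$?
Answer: $- \frac{34}{7896845} \approx -4.3055 \cdot 10^{-6}$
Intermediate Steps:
$Q = -379048560$ ($Q = \left(-59412\right) 6380 = -379048560$)
$\frac{w{\left(3 \right)} \left(-32\right) \left(-17\right)}{Q} = \frac{3 \left(-32\right) \left(-17\right)}{-379048560} = \left(-96\right) \left(-17\right) \left(- \frac{1}{379048560}\right) = 1632 \left(- \frac{1}{379048560}\right) = - \frac{34}{7896845}$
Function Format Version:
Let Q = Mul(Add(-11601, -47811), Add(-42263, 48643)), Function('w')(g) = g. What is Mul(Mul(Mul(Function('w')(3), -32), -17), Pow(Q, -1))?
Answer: Rational(-34, 7896845) ≈ -4.3055e-6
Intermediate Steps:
Q = -379048560 (Q = Mul(-59412, 6380) = -379048560)
Mul(Mul(Mul(Function('w')(3), -32), -17), Pow(Q, -1)) = Mul(Mul(Mul(3, -32), -17), Pow(-379048560, -1)) = Mul(Mul(-96, -17), Rational(-1, 379048560)) = Mul(1632, Rational(-1, 379048560)) = Rational(-34, 7896845)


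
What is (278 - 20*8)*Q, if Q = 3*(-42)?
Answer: -14868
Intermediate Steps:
Q = -126
(278 - 20*8)*Q = (278 - 20*8)*(-126) = (278 - 160)*(-126) = 118*(-126) = -14868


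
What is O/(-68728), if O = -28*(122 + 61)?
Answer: 1281/17182 ≈ 0.074555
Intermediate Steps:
O = -5124 (O = -28*183 = -5124)
O/(-68728) = -5124/(-68728) = -5124*(-1/68728) = 1281/17182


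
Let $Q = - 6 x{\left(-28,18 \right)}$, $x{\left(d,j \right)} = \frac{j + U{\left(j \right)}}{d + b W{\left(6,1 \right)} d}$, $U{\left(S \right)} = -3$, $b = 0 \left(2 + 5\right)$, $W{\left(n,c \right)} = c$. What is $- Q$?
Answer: $- \frac{45}{14} \approx -3.2143$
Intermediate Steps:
$b = 0$ ($b = 0 \cdot 7 = 0$)
$x{\left(d,j \right)} = \frac{-3 + j}{d}$ ($x{\left(d,j \right)} = \frac{j - 3}{d + 0 \cdot 1 d} = \frac{-3 + j}{d + 0 d} = \frac{-3 + j}{d + 0} = \frac{-3 + j}{d}$)
$Q = \frac{45}{14}$ ($Q = - 6 \frac{-3 + 18}{-28} = - 6 \left(\left(- \frac{1}{28}\right) 15\right) = \left(-6\right) \left(- \frac{15}{28}\right) = \frac{45}{14} \approx 3.2143$)
$- Q = \left(-1\right) \frac{45}{14} = - \frac{45}{14}$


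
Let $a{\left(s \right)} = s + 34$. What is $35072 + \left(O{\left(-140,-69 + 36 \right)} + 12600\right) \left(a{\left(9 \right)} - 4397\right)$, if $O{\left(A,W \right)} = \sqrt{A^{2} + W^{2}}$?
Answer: $-54825328 - 4354 \sqrt{20689} \approx -5.5452 \cdot 10^{7}$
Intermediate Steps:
$a{\left(s \right)} = 34 + s$
$35072 + \left(O{\left(-140,-69 + 36 \right)} + 12600\right) \left(a{\left(9 \right)} - 4397\right) = 35072 + \left(\sqrt{\left(-140\right)^{2} + \left(-69 + 36\right)^{2}} + 12600\right) \left(\left(34 + 9\right) - 4397\right) = 35072 + \left(\sqrt{19600 + \left(-33\right)^{2}} + 12600\right) \left(43 - 4397\right) = 35072 + \left(\sqrt{19600 + 1089} + 12600\right) \left(-4354\right) = 35072 + \left(\sqrt{20689} + 12600\right) \left(-4354\right) = 35072 + \left(12600 + \sqrt{20689}\right) \left(-4354\right) = 35072 - \left(54860400 + 4354 \sqrt{20689}\right) = -54825328 - 4354 \sqrt{20689}$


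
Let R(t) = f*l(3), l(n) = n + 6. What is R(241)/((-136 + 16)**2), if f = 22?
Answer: 11/800 ≈ 0.013750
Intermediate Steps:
l(n) = 6 + n
R(t) = 198 (R(t) = 22*(6 + 3) = 22*9 = 198)
R(241)/((-136 + 16)**2) = 198/((-136 + 16)**2) = 198/((-120)**2) = 198/14400 = 198*(1/14400) = 11/800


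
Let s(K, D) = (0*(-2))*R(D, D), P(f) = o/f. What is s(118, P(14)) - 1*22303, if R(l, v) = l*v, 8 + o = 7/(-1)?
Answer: -22303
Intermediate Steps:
o = -15 (o = -8 + 7/(-1) = -8 + 7*(-1) = -8 - 7 = -15)
P(f) = -15/f
s(K, D) = 0 (s(K, D) = (0*(-2))*(D*D) = 0*D² = 0)
s(118, P(14)) - 1*22303 = 0 - 1*22303 = 0 - 22303 = -22303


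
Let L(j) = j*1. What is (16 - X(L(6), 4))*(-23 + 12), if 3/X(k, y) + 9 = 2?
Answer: -1265/7 ≈ -180.71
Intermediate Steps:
L(j) = j
X(k, y) = -3/7 (X(k, y) = 3/(-9 + 2) = 3/(-7) = 3*(-⅐) = -3/7)
(16 - X(L(6), 4))*(-23 + 12) = (16 - 1*(-3/7))*(-23 + 12) = (16 + 3/7)*(-11) = (115/7)*(-11) = -1265/7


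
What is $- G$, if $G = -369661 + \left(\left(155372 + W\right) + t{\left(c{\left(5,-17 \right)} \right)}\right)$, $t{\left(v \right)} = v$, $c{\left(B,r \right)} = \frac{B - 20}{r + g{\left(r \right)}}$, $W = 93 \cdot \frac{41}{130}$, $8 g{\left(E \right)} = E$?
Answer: $\frac{1420536407}{6630} \approx 2.1426 \cdot 10^{5}$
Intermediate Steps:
$g{\left(E \right)} = \frac{E}{8}$
$W = \frac{3813}{130}$ ($W = 93 \cdot 41 \cdot \frac{1}{130} = 93 \cdot \frac{41}{130} = \frac{3813}{130} \approx 29.331$)
$c{\left(B,r \right)} = \frac{8 \left(-20 + B\right)}{9 r}$ ($c{\left(B,r \right)} = \frac{B - 20}{r + \frac{r}{8}} = \frac{-20 + B}{\frac{9}{8} r} = \left(-20 + B\right) \frac{8}{9 r} = \frac{8 \left(-20 + B\right)}{9 r}$)
$G = - \frac{1420536407}{6630}$ ($G = -369661 + \left(\left(155372 + \frac{3813}{130}\right) + \frac{8 \left(-20 + 5\right)}{9 \left(-17\right)}\right) = -369661 + \left(\frac{20202173}{130} + \frac{8}{9} \left(- \frac{1}{17}\right) \left(-15\right)\right) = -369661 + \left(\frac{20202173}{130} + \frac{40}{51}\right) = -369661 + \frac{1030316023}{6630} = - \frac{1420536407}{6630} \approx -2.1426 \cdot 10^{5}$)
$- G = \left(-1\right) \left(- \frac{1420536407}{6630}\right) = \frac{1420536407}{6630}$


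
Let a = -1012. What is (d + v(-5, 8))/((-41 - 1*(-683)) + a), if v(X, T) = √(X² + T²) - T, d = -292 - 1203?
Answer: 1503/370 - √89/370 ≈ 4.0367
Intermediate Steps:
d = -1495
v(X, T) = √(T² + X²) - T
(d + v(-5, 8))/((-41 - 1*(-683)) + a) = (-1495 + (√(8² + (-5)²) - 1*8))/((-41 - 1*(-683)) - 1012) = (-1495 + (√(64 + 25) - 8))/((-41 + 683) - 1012) = (-1495 + (√89 - 8))/(642 - 1012) = (-1495 + (-8 + √89))/(-370) = (-1503 + √89)*(-1/370) = 1503/370 - √89/370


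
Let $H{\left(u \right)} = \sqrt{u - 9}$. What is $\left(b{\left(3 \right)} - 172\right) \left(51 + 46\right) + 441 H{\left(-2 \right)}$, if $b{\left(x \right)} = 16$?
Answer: $-15132 + 441 i \sqrt{11} \approx -15132.0 + 1462.6 i$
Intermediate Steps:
$H{\left(u \right)} = \sqrt{-9 + u}$
$\left(b{\left(3 \right)} - 172\right) \left(51 + 46\right) + 441 H{\left(-2 \right)} = \left(16 - 172\right) \left(51 + 46\right) + 441 \sqrt{-9 - 2} = \left(-156\right) 97 + 441 \sqrt{-11} = -15132 + 441 i \sqrt{11}$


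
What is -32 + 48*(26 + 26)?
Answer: 2464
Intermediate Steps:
-32 + 48*(26 + 26) = -32 + 48*52 = -32 + 2496 = 2464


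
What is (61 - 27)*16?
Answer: 544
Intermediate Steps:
(61 - 27)*16 = 34*16 = 544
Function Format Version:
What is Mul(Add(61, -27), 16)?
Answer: 544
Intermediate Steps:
Mul(Add(61, -27), 16) = Mul(34, 16) = 544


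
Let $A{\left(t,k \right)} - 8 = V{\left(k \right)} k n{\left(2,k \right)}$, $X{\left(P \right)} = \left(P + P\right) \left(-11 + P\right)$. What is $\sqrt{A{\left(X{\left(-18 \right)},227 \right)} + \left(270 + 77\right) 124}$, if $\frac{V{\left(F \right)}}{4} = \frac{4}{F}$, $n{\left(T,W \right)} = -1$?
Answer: $6 \sqrt{1195} \approx 207.41$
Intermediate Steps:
$V{\left(F \right)} = \frac{16}{F}$ ($V{\left(F \right)} = 4 \frac{4}{F} = \frac{16}{F}$)
$X{\left(P \right)} = 2 P \left(-11 + P\right)$
$A{\left(t,k \right)} = -8$ ($A{\left(t,k \right)} = 8 + \frac{16}{k} k \left(-1\right) = 8 + 16 \left(-1\right) = 8 - 16 = -8$)
$\sqrt{A{\left(X{\left(-18 \right)},227 \right)} + \left(270 + 77\right) 124} = \sqrt{-8 + \left(270 + 77\right) 124} = \sqrt{-8 + 347 \cdot 124} = \sqrt{-8 + 43028} = \sqrt{43020} = 6 \sqrt{1195}$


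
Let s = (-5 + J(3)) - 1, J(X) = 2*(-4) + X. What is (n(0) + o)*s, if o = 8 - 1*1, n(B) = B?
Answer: -77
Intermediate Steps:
J(X) = -8 + X
s = -11 (s = (-5 + (-8 + 3)) - 1 = (-5 - 5) - 1 = -10 - 1 = -11)
o = 7 (o = 8 - 1 = 7)
(n(0) + o)*s = (0 + 7)*(-11) = 7*(-11) = -77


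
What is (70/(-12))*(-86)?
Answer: 1505/3 ≈ 501.67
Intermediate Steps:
(70/(-12))*(-86) = (70*(-1/12))*(-86) = -35/6*(-86) = 1505/3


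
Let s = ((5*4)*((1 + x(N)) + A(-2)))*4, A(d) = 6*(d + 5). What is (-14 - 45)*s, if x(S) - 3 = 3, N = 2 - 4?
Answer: -118000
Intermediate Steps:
A(d) = 30 + 6*d (A(d) = 6*(5 + d) = 30 + 6*d)
N = -2
x(S) = 6 (x(S) = 3 + 3 = 6)
s = 2000 (s = ((5*4)*((1 + 6) + (30 + 6*(-2))))*4 = (20*(7 + (30 - 12)))*4 = (20*(7 + 18))*4 = (20*25)*4 = 500*4 = 2000)
(-14 - 45)*s = (-14 - 45)*2000 = -59*2000 = -118000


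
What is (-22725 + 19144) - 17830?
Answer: -21411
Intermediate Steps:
(-22725 + 19144) - 17830 = -3581 - 17830 = -21411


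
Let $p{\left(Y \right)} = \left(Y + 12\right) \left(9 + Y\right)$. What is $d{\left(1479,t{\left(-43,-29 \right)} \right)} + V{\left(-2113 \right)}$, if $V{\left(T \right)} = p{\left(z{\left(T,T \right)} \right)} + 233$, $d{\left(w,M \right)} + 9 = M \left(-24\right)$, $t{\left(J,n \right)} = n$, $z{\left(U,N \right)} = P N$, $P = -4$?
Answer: $71614824$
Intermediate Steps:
$z{\left(U,N \right)} = - 4 N$
$p{\left(Y \right)} = \left(9 + Y\right) \left(12 + Y\right)$ ($p{\left(Y \right)} = \left(12 + Y\right) \left(9 + Y\right) = \left(9 + Y\right) \left(12 + Y\right)$)
$d{\left(w,M \right)} = -9 - 24 M$ ($d{\left(w,M \right)} = -9 + M \left(-24\right) = -9 - 24 M$)
$V{\left(T \right)} = 341 - 84 T + 16 T^{2}$ ($V{\left(T \right)} = \left(108 + \left(- 4 T\right)^{2} + 21 \left(- 4 T\right)\right) + 233 = \left(108 + 16 T^{2} - 84 T\right) + 233 = \left(108 - 84 T + 16 T^{2}\right) + 233 = 341 - 84 T + 16 T^{2}$)
$d{\left(1479,t{\left(-43,-29 \right)} \right)} + V{\left(-2113 \right)} = \left(-9 - -696\right) + \left(341 - -177492 + 16 \left(-2113\right)^{2}\right) = \left(-9 + 696\right) + \left(341 + 177492 + 16 \cdot 4464769\right) = 687 + \left(341 + 177492 + 71436304\right) = 687 + 71614137 = 71614824$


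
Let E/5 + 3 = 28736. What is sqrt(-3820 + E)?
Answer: sqrt(139845) ≈ 373.96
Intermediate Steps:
E = 143665 (E = -15 + 5*28736 = -15 + 143680 = 143665)
sqrt(-3820 + E) = sqrt(-3820 + 143665) = sqrt(139845)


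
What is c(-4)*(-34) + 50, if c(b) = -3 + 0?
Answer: 152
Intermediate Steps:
c(b) = -3
c(-4)*(-34) + 50 = -3*(-34) + 50 = 102 + 50 = 152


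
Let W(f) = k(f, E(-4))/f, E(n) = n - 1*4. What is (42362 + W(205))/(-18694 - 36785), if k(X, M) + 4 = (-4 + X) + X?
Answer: -8684612/11373195 ≈ -0.76360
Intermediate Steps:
E(n) = -4 + n (E(n) = n - 4 = -4 + n)
k(X, M) = -8 + 2*X (k(X, M) = -4 + ((-4 + X) + X) = -4 + (-4 + 2*X) = -8 + 2*X)
W(f) = (-8 + 2*f)/f
(42362 + W(205))/(-18694 - 36785) = (42362 + (2 - 8/205))/(-18694 - 36785) = (42362 + (2 - 8*1/205))/(-55479) = (42362 + (2 - 8/205))*(-1/55479) = (42362 + 402/205)*(-1/55479) = (8684612/205)*(-1/55479) = -8684612/11373195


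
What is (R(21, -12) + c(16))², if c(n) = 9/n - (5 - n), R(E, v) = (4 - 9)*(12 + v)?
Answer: 34225/256 ≈ 133.69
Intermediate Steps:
R(E, v) = -60 - 5*v (R(E, v) = -5*(12 + v) = -60 - 5*v)
c(n) = -5 + n + 9/n (c(n) = 9/n + (-5 + n) = -5 + n + 9/n)
(R(21, -12) + c(16))² = ((-60 - 5*(-12)) + (-5 + 16 + 9/16))² = ((-60 + 60) + (-5 + 16 + 9*(1/16)))² = (0 + (-5 + 16 + 9/16))² = (0 + 185/16)² = (185/16)² = 34225/256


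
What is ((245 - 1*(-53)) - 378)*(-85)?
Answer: 6800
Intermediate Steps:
((245 - 1*(-53)) - 378)*(-85) = ((245 + 53) - 378)*(-85) = (298 - 378)*(-85) = -80*(-85) = 6800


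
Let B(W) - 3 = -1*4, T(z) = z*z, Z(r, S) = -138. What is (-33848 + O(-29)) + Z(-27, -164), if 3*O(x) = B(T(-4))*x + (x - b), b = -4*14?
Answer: -101902/3 ≈ -33967.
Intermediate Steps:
b = -56
T(z) = z²
B(W) = -1 (B(W) = 3 - 1*4 = 3 - 4 = -1)
O(x) = 56/3 (O(x) = (-x + (x - 1*(-56)))/3 = (-x + (x + 56))/3 = (-x + (56 + x))/3 = (⅓)*56 = 56/3)
(-33848 + O(-29)) + Z(-27, -164) = (-33848 + 56/3) - 138 = -101488/3 - 138 = -101902/3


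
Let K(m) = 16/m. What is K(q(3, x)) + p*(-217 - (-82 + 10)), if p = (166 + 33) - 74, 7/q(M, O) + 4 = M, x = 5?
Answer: -126891/7 ≈ -18127.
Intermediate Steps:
q(M, O) = 7/(-4 + M)
p = 125 (p = 199 - 74 = 125)
K(q(3, x)) + p*(-217 - (-82 + 10)) = 16/((7/(-4 + 3))) + 125*(-217 - (-82 + 10)) = 16/((7/(-1))) + 125*(-217 - 1*(-72)) = 16/((7*(-1))) + 125*(-217 + 72) = 16/(-7) + 125*(-145) = 16*(-⅐) - 18125 = -16/7 - 18125 = -126891/7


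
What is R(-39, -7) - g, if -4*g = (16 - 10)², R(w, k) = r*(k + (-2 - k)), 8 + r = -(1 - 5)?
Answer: 17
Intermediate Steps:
r = -4 (r = -8 - (1 - 5) = -8 - 1*(-4) = -8 + 4 = -4)
R(w, k) = 8 (R(w, k) = -4*(k + (-2 - k)) = -4*(-2) = 8)
g = -9 (g = -(16 - 10)²/4 = -¼*6² = -¼*36 = -9)
R(-39, -7) - g = 8 - 1*(-9) = 8 + 9 = 17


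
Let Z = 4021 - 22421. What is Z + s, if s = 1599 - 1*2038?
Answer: -18839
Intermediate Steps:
Z = -18400
s = -439 (s = 1599 - 2038 = -439)
Z + s = -18400 - 439 = -18839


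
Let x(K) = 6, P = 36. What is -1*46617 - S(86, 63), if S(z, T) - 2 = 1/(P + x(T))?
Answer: -1957999/42 ≈ -46619.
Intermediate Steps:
S(z, T) = 85/42 (S(z, T) = 2 + 1/(36 + 6) = 2 + 1/42 = 85/42)
-1*46617 - S(86, 63) = -1*46617 - 1*85/42 = -46617 - 85/42 = -1957999/42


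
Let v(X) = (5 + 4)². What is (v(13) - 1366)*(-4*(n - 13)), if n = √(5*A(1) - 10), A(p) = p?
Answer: -66820 + 5140*I*√5 ≈ -66820.0 + 11493.0*I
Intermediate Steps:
v(X) = 81 (v(X) = 9² = 81)
n = I*√5 (n = √(5*1 - 10) = √(5 - 10) = √(-5) = I*√5 ≈ 2.2361*I)
(v(13) - 1366)*(-4*(n - 13)) = (81 - 1366)*(-4*(I*√5 - 13)) = -(-5140)*(-13 + I*√5) = -1285*(52 - 4*I*√5) = -66820 + 5140*I*√5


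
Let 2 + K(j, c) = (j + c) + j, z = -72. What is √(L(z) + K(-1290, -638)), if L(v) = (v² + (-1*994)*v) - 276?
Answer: 2*√18314 ≈ 270.66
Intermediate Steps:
K(j, c) = -2 + c + 2*j (K(j, c) = -2 + ((j + c) + j) = -2 + ((c + j) + j) = -2 + (c + 2*j) = -2 + c + 2*j)
L(v) = -276 + v² - 994*v (L(v) = (v² - 994*v) - 276 = -276 + v² - 994*v)
√(L(z) + K(-1290, -638)) = √((-276 + (-72)² - 994*(-72)) + (-2 - 638 + 2*(-1290))) = √((-276 + 5184 + 71568) + (-2 - 638 - 2580)) = √(76476 - 3220) = √73256 = 2*√18314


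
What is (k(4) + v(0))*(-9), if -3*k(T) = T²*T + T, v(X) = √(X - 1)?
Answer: 204 - 9*I ≈ 204.0 - 9.0*I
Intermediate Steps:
v(X) = √(-1 + X)
k(T) = -T/3 - T³/3 (k(T) = -(T²*T + T)/3 = -(T³ + T)/3 = -(T + T³)/3 = -T/3 - T³/3)
(k(4) + v(0))*(-9) = (-⅓*4*(1 + 4²) + √(-1 + 0))*(-9) = (-⅓*4*(1 + 16) + √(-1))*(-9) = (-⅓*4*17 + I)*(-9) = (-68/3 + I)*(-9) = 204 - 9*I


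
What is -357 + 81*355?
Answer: 28398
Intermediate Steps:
-357 + 81*355 = -357 + 28755 = 28398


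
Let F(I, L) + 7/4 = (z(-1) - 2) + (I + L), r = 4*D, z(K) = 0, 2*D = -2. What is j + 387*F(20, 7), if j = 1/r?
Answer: 17995/2 ≈ 8997.5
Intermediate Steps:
D = -1 (D = (½)*(-2) = -1)
r = -4 (r = 4*(-1) = -4)
F(I, L) = -15/4 + I + L (F(I, L) = -7/4 + ((0 - 2) + (I + L)) = -7/4 + (-2 + (I + L)) = -7/4 + (-2 + I + L) = -15/4 + I + L)
j = -¼ (j = 1/(-4) = -¼ ≈ -0.25000)
j + 387*F(20, 7) = -¼ + 387*(-15/4 + 20 + 7) = -¼ + 387*(93/4) = -¼ + 35991/4 = 17995/2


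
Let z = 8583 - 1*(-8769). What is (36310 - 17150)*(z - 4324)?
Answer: 249616480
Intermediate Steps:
z = 17352 (z = 8583 + 8769 = 17352)
(36310 - 17150)*(z - 4324) = (36310 - 17150)*(17352 - 4324) = 19160*13028 = 249616480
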